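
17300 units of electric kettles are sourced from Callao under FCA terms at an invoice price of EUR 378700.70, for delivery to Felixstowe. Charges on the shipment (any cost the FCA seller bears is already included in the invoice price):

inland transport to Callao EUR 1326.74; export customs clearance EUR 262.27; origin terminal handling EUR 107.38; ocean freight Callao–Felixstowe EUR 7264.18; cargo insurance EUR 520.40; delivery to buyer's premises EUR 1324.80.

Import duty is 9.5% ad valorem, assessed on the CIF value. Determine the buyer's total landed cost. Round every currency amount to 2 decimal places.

Total landed cost: EUR 424643.76

FCA: the seller delivers export-cleared goods to the carrier; the buyer bears costs from that point.
Already in the invoice (seller's account under FCA): inland to port, export clearance — exclude.
CIF value = FCA price + origin terminal + freight + insurance = 378700.70 + 107.38 + 7264.18 + 520.40 = 386592.66
Import duty = 386592.66 × 9.5% = 36726.30
Buyer bears: origin terminal 107.38 + freight 7264.18 + insurance 520.40 + delivery 1324.80 + duty 36726.30 = 45943.06
Landed cost = invoice 378700.70 + 45943.06 = 424643.76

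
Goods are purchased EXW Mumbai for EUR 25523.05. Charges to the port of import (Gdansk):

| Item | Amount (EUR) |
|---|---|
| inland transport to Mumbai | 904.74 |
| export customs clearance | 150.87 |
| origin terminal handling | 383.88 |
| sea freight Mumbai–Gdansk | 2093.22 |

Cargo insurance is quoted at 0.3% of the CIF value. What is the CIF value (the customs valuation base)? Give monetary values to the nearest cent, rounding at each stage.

CIF value: EUR 29143.19

Let C be the CIF value. C = EXW price + pre-shipment costs + freight + 0.3% × C
C − 0.3% × C = 25523.05 + 904.74 + 150.87 + 383.88 + 2093.22
0.997 × C = 29055.76
C = 29055.76 / 0.997 = 29143.19
Insurance premium = 0.3% × 29143.19 = 87.43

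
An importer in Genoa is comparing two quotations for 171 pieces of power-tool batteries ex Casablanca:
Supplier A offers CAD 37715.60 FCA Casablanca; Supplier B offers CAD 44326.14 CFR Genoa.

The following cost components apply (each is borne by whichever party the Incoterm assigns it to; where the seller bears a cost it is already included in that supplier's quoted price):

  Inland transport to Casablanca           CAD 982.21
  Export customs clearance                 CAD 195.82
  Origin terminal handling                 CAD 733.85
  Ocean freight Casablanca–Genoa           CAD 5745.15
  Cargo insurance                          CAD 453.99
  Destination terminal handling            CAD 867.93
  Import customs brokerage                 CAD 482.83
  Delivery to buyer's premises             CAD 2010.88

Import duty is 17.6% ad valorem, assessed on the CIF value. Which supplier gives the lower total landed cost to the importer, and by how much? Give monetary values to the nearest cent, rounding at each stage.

Supplier A is cheaper by CAD 154.69

Supplier A (FCA):
CIF value = FCA price + origin terminal + freight + insurance = 37715.60 + 733.85 + 5745.15 + 453.99 = 44648.59
Import duty = 44648.59 × 17.6% = 7858.15
Buyer bears (A): 733.85 + 5745.15 + 453.99 + 867.93 + 482.83 + 2010.88 = 10294.63
Landed cost (A) = invoice 37715.60 + 10294.63 + duty 7858.15 = 55868.38
Supplier B (CFR):
CIF value = CFR price + insurance = 44326.14 + 453.99 = 44780.13
Import duty = 44780.13 × 17.6% = 7881.30
Buyer bears (B): 453.99 + 867.93 + 482.83 + 2010.88 = 3815.63
Landed cost (B) = invoice 44326.14 + 3815.63 + duty 7881.30 = 56023.07
Difference = |55868.38 − 56023.07| = 154.69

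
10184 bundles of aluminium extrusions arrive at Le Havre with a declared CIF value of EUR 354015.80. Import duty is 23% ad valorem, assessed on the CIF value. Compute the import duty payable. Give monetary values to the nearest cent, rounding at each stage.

Import duty = 354015.80 × 23% = 81423.63

Import duty: EUR 81423.63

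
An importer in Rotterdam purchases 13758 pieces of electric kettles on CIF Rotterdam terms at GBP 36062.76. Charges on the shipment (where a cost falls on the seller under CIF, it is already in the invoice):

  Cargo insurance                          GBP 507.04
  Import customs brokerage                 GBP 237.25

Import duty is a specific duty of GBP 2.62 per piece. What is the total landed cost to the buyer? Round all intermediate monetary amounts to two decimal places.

Total landed cost: GBP 72345.97

CIF: the seller pays costs through ocean freight and marine insurance to the destination port.
Already in the invoice (seller's account under CIF): insurance — exclude.
The CIF price already equals the CIF value: 36062.76
Import duty = 13758 × 2.62 = 36045.96
Buyer bears: brokerage 237.25 + duty 36045.96 = 36283.21
Landed cost = invoice 36062.76 + 36283.21 = 72345.97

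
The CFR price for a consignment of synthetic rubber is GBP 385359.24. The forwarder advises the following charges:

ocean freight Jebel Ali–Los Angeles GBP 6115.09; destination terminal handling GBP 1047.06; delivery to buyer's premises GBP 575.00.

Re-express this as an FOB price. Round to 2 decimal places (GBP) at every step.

FOB price: GBP 379244.15

Not relevant to the conversion: delivery, destination terminal — on the buyer under both terms; not part of either seller's price.
From CFR to FOB, the seller no longer bears: freight.
FOB price = 385359.24 − 6115.09 = 379244.15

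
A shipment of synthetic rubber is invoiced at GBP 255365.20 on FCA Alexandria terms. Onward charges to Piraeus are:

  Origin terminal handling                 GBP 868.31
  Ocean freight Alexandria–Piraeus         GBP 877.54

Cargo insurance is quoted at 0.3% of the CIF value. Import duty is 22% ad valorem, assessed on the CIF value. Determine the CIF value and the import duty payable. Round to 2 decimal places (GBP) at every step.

Let C be the CIF value. C = FCA price + pre-shipment costs + freight + 0.3% × C
C − 0.3% × C = 255365.20 + 868.31 + 877.54
0.997 × C = 257111.05
C = 257111.05 / 0.997 = 257884.70
Insurance premium = 0.3% × 257884.70 = 773.65
Import duty = 257884.70 × 22% = 56734.63

CIF value: GBP 257884.70; import duty: GBP 56734.63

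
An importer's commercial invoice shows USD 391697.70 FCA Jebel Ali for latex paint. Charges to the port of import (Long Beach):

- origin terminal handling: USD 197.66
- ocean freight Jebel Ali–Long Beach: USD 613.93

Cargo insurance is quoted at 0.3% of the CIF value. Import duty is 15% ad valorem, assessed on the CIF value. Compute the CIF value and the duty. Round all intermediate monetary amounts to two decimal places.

Let C be the CIF value. C = FCA price + pre-shipment costs + freight + 0.3% × C
C − 0.3% × C = 391697.70 + 197.66 + 613.93
0.997 × C = 392509.29
C = 392509.29 / 0.997 = 393690.36
Insurance premium = 0.3% × 393690.36 = 1181.07
Import duty = 393690.36 × 15% = 59053.55

CIF value: USD 393690.36; import duty: USD 59053.55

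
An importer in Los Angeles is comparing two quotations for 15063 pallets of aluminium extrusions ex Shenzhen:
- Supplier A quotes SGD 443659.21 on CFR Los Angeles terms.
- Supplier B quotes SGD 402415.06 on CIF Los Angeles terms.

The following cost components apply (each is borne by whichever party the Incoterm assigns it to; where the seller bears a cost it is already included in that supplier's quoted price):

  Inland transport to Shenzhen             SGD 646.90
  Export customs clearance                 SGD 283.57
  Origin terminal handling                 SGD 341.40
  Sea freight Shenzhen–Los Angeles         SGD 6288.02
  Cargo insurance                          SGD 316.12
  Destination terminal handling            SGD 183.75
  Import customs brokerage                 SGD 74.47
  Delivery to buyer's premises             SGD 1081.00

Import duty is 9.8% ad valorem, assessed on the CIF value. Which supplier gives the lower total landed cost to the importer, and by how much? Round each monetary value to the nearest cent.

Supplier B is cheaper by SGD 45633.17

Supplier A (CFR):
CIF value = CFR price + insurance = 443659.21 + 316.12 = 443975.33
Import duty = 443975.33 × 9.8% = 43509.58
Buyer bears (A): 316.12 + 183.75 + 74.47 + 1081.00 = 1655.34
Landed cost (A) = invoice 443659.21 + 1655.34 + duty 43509.58 = 488824.13
Supplier B (CIF):
The CIF price already equals the CIF value: 402415.06
Import duty = 402415.06 × 9.8% = 39436.68
Buyer bears (B): 183.75 + 74.47 + 1081.00 = 1339.22
Landed cost (B) = invoice 402415.06 + 1339.22 + duty 39436.68 = 443190.96
Difference = |488824.13 − 443190.96| = 45633.17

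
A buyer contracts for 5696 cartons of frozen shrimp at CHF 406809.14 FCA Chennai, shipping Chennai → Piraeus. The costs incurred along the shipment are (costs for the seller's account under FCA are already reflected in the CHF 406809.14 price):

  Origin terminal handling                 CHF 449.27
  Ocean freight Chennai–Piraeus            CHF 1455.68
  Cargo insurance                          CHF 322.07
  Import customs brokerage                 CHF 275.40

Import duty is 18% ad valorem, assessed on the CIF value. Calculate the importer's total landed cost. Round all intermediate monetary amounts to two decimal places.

FCA: the seller delivers export-cleared goods to the carrier; the buyer bears costs from that point.
CIF value = FCA price + origin terminal + freight + insurance = 406809.14 + 449.27 + 1455.68 + 322.07 = 409036.16
Import duty = 409036.16 × 18% = 73626.51
Buyer bears: origin terminal 449.27 + freight 1455.68 + insurance 322.07 + brokerage 275.40 + duty 73626.51 = 76128.93
Landed cost = invoice 406809.14 + 76128.93 = 482938.07

Total landed cost: CHF 482938.07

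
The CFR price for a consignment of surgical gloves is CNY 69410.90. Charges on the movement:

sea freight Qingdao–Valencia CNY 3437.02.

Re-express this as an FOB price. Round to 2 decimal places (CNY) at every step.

From CFR to FOB, the seller no longer bears: freight.
FOB price = 69410.90 − 3437.02 = 65973.88

FOB price: CNY 65973.88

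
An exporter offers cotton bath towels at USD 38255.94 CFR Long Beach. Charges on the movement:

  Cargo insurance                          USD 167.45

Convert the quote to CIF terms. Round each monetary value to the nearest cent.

From CFR to CIF, the seller additionally bears: insurance.
CIF price = 38255.94 + 167.45 = 38423.39

CIF price: USD 38423.39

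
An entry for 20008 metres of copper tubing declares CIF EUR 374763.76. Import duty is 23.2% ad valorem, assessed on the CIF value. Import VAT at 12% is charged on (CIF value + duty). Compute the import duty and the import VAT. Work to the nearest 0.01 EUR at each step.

Import duty = 374763.76 × 23.2% = 86945.19
VAT base = CIF + duty = 374763.76 + 86945.19 = 461708.95
Import VAT = 461708.95 × 12% = 55405.07

Import duty: EUR 86945.19; import VAT: EUR 55405.07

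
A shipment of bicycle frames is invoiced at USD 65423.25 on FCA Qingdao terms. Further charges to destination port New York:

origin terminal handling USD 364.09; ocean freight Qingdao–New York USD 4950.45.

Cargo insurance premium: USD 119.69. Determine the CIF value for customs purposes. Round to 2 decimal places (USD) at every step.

CIF value: USD 70857.48

CIF = FCA price + pre-shipment costs + freight + insurance
CIF = 65423.25 + 364.09 + 4950.45 + 119.69 = 70857.48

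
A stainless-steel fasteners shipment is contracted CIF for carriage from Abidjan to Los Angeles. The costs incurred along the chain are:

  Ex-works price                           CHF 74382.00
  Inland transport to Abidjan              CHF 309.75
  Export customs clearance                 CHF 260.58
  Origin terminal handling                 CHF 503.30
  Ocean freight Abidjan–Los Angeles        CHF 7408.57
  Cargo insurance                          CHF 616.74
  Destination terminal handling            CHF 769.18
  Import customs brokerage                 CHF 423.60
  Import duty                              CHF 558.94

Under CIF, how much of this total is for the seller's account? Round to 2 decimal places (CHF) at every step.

Seller's account: CHF 83480.94

CIF: the seller pays costs through ocean freight and marine insurance to the destination port.
Seller's account: goods 74382.00 + inland to port 309.75 + export clearance 260.58 + origin terminal 503.30 + freight 7408.57 + insurance 616.74 = 83480.94
Buyer's account: destination terminal 769.18 + brokerage 423.60 + duty 558.94 = 1751.72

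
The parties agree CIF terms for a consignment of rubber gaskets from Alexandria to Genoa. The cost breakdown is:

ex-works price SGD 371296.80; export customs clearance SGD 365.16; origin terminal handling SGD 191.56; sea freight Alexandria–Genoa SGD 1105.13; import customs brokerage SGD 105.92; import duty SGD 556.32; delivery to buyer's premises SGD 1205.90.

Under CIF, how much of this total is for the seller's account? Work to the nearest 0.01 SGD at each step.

Seller's account: SGD 372958.65

CIF: the seller pays costs through ocean freight and marine insurance to the destination port.
Seller's account: goods 371296.80 + export clearance 365.16 + origin terminal 191.56 + freight 1105.13 = 372958.65
Buyer's account: brokerage 105.92 + duty 556.32 + delivery 1205.90 = 1868.14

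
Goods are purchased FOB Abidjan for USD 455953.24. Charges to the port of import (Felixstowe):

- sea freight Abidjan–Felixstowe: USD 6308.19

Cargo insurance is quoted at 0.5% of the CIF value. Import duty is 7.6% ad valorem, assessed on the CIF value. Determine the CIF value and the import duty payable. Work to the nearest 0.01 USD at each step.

Let C be the CIF value. C = FOB price + freight + 0.5% × C
C − 0.5% × C = 455953.24 + 6308.19
0.995 × C = 462261.43
C = 462261.43 / 0.995 = 464584.35
Insurance premium = 0.5% × 464584.35 = 2322.92
Import duty = 464584.35 × 7.6% = 35308.41

CIF value: USD 464584.35; import duty: USD 35308.41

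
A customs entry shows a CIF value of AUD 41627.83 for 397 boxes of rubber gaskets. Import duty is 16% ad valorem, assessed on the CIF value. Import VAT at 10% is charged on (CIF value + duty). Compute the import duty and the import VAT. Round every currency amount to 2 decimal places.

Import duty = 41627.83 × 16% = 6660.45
VAT base = CIF + duty = 41627.83 + 6660.45 = 48288.28
Import VAT = 48288.28 × 10% = 4828.83

Import duty: AUD 6660.45; import VAT: AUD 4828.83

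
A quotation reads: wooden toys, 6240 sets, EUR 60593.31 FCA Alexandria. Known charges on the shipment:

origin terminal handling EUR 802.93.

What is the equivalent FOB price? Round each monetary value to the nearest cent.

FOB price: EUR 61396.24

From FCA to FOB, the seller additionally bears: origin terminal.
FOB price = 60593.31 + 802.93 = 61396.24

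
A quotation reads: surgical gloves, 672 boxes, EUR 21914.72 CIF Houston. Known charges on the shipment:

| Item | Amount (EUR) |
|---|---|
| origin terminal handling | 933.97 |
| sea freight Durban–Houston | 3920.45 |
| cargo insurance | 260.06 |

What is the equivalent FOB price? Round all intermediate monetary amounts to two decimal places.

Not relevant to the conversion: origin terminal — on the seller under both CIF and FOB; already in the CIF price and stays in the FOB price.
From CIF to FOB, the seller no longer bears: freight, insurance.
FOB price = 21914.72 − 3920.45 − 260.06 = 17734.21

FOB price: EUR 17734.21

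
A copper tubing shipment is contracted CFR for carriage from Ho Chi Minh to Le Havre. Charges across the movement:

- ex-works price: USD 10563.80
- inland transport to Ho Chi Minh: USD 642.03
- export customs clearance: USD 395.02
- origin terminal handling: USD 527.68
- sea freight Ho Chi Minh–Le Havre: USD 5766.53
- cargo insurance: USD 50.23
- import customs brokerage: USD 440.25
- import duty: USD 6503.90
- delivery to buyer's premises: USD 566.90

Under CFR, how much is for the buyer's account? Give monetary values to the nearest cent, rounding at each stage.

CFR: the seller pays costs through ocean freight to the destination port, but not insurance.
Seller's account: goods 10563.80 + inland to port 642.03 + export clearance 395.02 + origin terminal 527.68 + freight 5766.53 = 17895.06
Buyer's account: insurance 50.23 + brokerage 440.25 + duty 6503.90 + delivery 566.90 = 7561.28

Buyer's account: USD 7561.28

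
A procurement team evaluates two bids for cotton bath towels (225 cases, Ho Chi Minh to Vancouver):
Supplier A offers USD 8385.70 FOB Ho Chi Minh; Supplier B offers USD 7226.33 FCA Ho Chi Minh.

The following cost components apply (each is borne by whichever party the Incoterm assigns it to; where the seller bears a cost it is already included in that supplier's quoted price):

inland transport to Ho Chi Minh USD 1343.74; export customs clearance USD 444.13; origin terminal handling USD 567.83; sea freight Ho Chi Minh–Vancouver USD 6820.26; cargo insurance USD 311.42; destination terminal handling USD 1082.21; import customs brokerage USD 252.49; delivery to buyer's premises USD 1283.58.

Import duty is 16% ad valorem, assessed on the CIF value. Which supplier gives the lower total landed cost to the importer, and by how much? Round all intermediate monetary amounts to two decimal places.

Supplier B is cheaper by USD 686.19

Supplier A (FOB):
CIF value = FOB price + freight + insurance = 8385.70 + 6820.26 + 311.42 = 15517.38
Import duty = 15517.38 × 16% = 2482.78
Buyer bears (A): 6820.26 + 311.42 + 1082.21 + 252.49 + 1283.58 = 9749.96
Landed cost (A) = invoice 8385.70 + 9749.96 + duty 2482.78 = 20618.44
Supplier B (FCA):
CIF value = FCA price + origin terminal + freight + insurance = 7226.33 + 567.83 + 6820.26 + 311.42 = 14925.84
Import duty = 14925.84 × 16% = 2388.13
Buyer bears (B): 567.83 + 6820.26 + 311.42 + 1082.21 + 252.49 + 1283.58 = 10317.79
Landed cost (B) = invoice 7226.33 + 10317.79 + duty 2388.13 = 19932.25
Difference = |20618.44 − 19932.25| = 686.19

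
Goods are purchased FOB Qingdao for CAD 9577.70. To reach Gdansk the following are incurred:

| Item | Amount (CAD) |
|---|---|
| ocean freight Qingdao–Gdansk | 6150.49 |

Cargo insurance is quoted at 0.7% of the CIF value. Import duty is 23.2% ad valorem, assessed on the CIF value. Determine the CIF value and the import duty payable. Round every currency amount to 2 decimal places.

Let C be the CIF value. C = FOB price + freight + 0.7% × C
C − 0.7% × C = 9577.70 + 6150.49
0.993 × C = 15728.19
C = 15728.19 / 0.993 = 15839.06
Insurance premium = 0.7% × 15839.06 = 110.87
Import duty = 15839.06 × 23.2% = 3674.66

CIF value: CAD 15839.06; import duty: CAD 3674.66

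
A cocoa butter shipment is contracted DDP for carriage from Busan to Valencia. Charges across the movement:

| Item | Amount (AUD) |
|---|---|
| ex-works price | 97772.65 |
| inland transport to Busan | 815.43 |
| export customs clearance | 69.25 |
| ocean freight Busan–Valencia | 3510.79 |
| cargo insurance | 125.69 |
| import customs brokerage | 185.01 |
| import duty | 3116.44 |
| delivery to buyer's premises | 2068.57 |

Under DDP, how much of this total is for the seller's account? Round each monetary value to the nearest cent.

DDP: the seller bears all costs including import duty.
Seller's account: goods 97772.65 + inland to port 815.43 + export clearance 69.25 + freight 3510.79 + insurance 125.69 + brokerage 185.01 + duty 3116.44 + delivery 2068.57 = 107663.83
Buyer's account: 0.00

Seller's account: AUD 107663.83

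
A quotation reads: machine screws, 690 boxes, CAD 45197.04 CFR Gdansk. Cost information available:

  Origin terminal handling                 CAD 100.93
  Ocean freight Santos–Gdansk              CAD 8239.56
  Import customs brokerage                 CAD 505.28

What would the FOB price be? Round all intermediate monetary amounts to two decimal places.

FOB price: CAD 36957.48

Not relevant to the conversion: origin terminal — on the seller under both CFR and FOB; already in the CFR price and stays in the FOB price. brokerage — on the buyer under both terms; not part of either seller's price.
From CFR to FOB, the seller no longer bears: freight.
FOB price = 45197.04 − 8239.56 = 36957.48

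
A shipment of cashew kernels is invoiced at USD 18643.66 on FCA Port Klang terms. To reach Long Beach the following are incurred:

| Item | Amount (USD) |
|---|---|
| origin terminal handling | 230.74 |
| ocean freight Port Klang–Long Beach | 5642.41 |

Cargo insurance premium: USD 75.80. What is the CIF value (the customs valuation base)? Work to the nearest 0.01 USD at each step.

CIF = FCA price + pre-shipment costs + freight + insurance
CIF = 18643.66 + 230.74 + 5642.41 + 75.80 = 24592.61

CIF value: USD 24592.61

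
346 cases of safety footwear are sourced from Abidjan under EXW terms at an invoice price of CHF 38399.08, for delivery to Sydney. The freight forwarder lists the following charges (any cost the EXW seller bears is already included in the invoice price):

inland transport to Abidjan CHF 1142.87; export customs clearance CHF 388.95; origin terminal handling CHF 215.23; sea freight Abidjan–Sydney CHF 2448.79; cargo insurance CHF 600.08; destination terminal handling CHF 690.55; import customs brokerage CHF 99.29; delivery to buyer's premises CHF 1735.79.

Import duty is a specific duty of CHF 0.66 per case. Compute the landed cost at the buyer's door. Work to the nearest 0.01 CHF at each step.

EXW: the seller makes goods available at their premises; the buyer bears all onward costs.
CIF value = EXW price + inland to port + export clearance + origin terminal + freight + insurance = 38399.08 + 1142.87 + 388.95 + 215.23 + 2448.79 + 600.08 = 43195.00
Import duty = 346 × 0.66 = 228.36
Buyer bears: inland to port 1142.87 + export clearance 388.95 + origin terminal 215.23 + freight 2448.79 + insurance 600.08 + destination terminal 690.55 + brokerage 99.29 + delivery 1735.79 + duty 228.36 = 7549.91
Landed cost = invoice 38399.08 + 7549.91 = 45948.99

Total landed cost: CHF 45948.99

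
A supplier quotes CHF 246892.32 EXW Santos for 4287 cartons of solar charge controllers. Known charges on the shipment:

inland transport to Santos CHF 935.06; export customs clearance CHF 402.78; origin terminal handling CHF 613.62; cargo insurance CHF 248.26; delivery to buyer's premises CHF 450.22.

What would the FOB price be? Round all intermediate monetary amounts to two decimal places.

FOB price: CHF 248843.78

Not relevant to the conversion: insurance, delivery — on the buyer under both terms; not part of either seller's price.
From EXW to FOB, the seller additionally bears: inland to port, export clearance, origin terminal.
FOB price = 246892.32 + 935.06 + 402.78 + 613.62 = 248843.78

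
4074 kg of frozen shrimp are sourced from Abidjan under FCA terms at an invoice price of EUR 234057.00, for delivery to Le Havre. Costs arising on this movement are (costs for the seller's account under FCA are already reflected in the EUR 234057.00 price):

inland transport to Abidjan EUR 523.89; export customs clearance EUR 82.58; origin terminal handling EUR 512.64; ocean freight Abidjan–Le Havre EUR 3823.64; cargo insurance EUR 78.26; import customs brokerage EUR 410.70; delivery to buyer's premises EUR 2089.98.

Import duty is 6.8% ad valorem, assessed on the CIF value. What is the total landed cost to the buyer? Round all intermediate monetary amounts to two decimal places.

FCA: the seller delivers export-cleared goods to the carrier; the buyer bears costs from that point.
Already in the invoice (seller's account under FCA): inland to port, export clearance — exclude.
CIF value = FCA price + origin terminal + freight + insurance = 234057.00 + 512.64 + 3823.64 + 78.26 = 238471.54
Import duty = 238471.54 × 6.8% = 16216.06
Buyer bears: origin terminal 512.64 + freight 3823.64 + insurance 78.26 + brokerage 410.70 + delivery 2089.98 + duty 16216.06 = 23131.28
Landed cost = invoice 234057.00 + 23131.28 = 257188.28

Total landed cost: EUR 257188.28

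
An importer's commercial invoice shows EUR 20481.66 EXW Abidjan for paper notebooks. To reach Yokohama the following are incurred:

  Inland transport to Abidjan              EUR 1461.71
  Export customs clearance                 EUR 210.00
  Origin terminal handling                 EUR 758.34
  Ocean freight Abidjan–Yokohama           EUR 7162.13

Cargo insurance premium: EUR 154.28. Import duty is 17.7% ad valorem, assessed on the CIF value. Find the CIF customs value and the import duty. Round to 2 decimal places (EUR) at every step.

CIF = EXW price + pre-shipment costs + freight + insurance
CIF = 20481.66 + 1461.71 + 210.00 + 758.34 + 7162.13 + 154.28 = 30228.12
Import duty = 30228.12 × 17.7% = 5350.38

CIF value: EUR 30228.12; import duty: EUR 5350.38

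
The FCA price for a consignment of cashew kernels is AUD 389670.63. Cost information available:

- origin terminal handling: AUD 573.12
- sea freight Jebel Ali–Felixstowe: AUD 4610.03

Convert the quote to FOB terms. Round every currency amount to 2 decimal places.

FOB price: AUD 390243.75

Not relevant to the conversion: freight — on the buyer under both terms; not part of either seller's price.
From FCA to FOB, the seller additionally bears: origin terminal.
FOB price = 389670.63 + 573.12 = 390243.75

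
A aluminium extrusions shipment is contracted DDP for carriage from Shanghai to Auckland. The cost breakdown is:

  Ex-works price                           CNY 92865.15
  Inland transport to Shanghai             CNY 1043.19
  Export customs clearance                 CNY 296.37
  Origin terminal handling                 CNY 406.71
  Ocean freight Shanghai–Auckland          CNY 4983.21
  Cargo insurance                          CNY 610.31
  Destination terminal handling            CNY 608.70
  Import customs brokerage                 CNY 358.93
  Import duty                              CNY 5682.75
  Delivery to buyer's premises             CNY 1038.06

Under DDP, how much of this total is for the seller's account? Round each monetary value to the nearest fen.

Seller's account: CNY 107893.38

DDP: the seller bears all costs including import duty.
Seller's account: goods 92865.15 + inland to port 1043.19 + export clearance 296.37 + origin terminal 406.71 + freight 4983.21 + insurance 610.31 + destination terminal 608.70 + brokerage 358.93 + duty 5682.75 + delivery 1038.06 = 107893.38
Buyer's account: 0.00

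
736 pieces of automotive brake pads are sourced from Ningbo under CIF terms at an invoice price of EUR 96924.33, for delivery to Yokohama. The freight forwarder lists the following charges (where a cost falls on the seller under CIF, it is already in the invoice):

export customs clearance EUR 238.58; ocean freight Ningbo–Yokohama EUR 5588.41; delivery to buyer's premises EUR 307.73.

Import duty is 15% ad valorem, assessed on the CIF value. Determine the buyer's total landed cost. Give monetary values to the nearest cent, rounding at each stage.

CIF: the seller pays costs through ocean freight and marine insurance to the destination port.
Already in the invoice (seller's account under CIF): export clearance, freight — exclude.
The CIF price already equals the CIF value: 96924.33
Import duty = 96924.33 × 15% = 14538.65
Buyer bears: delivery 307.73 + duty 14538.65 = 14846.38
Landed cost = invoice 96924.33 + 14846.38 = 111770.71

Total landed cost: EUR 111770.71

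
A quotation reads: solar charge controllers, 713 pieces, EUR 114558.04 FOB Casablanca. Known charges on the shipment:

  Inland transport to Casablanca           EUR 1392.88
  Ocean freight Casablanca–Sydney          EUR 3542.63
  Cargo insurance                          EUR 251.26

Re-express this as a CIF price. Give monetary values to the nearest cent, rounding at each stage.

Not relevant to the conversion: inland to port — on the seller under both FOB and CIF; already in the FOB price and stays in the CIF price.
From FOB to CIF, the seller additionally bears: freight, insurance.
CIF price = 114558.04 + 3542.63 + 251.26 = 118351.93

CIF price: EUR 118351.93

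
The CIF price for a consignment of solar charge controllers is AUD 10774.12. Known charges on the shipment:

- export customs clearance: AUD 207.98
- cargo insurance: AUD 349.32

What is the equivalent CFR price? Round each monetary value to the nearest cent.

CFR price: AUD 10424.80

Not relevant to the conversion: export clearance — on the seller under both CIF and CFR; already in the CIF price and stays in the CFR price.
From CIF to CFR, the seller no longer bears: insurance.
CFR price = 10774.12 − 349.32 = 10424.80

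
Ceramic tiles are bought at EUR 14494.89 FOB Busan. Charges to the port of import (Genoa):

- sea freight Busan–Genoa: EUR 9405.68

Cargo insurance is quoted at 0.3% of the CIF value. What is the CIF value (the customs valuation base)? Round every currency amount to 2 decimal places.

CIF value: EUR 23972.49

Let C be the CIF value. C = FOB price + freight + 0.3% × C
C − 0.3% × C = 14494.89 + 9405.68
0.997 × C = 23900.57
C = 23900.57 / 0.997 = 23972.49
Insurance premium = 0.3% × 23972.49 = 71.92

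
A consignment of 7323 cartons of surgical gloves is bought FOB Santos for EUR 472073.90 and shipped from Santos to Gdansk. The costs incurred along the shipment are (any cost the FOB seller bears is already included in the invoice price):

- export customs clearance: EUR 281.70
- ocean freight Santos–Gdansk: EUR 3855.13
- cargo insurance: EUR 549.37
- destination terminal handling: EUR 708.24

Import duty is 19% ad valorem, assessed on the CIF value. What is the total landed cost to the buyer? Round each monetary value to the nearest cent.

FOB: the seller bears costs until goods are on board at the origin port; the buyer bears freight, insurance and all costs thereafter.
Already in the invoice (seller's account under FOB): export clearance — exclude.
CIF value = FOB price + freight + insurance = 472073.90 + 3855.13 + 549.37 = 476478.40
Import duty = 476478.40 × 19% = 90530.90
Buyer bears: freight 3855.13 + insurance 549.37 + destination terminal 708.24 + duty 90530.90 = 95643.64
Landed cost = invoice 472073.90 + 95643.64 = 567717.54

Total landed cost: EUR 567717.54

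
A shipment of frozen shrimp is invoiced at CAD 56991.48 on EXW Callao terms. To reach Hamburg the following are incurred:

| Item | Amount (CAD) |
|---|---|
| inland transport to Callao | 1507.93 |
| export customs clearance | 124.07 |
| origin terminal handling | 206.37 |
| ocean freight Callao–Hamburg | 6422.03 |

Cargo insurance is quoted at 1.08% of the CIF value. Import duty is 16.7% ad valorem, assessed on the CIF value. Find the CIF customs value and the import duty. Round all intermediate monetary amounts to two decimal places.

Let C be the CIF value. C = EXW price + pre-shipment costs + freight + 1.08% × C
C − 1.08% × C = 56991.48 + 1507.93 + 124.07 + 206.37 + 6422.03
0.9892 × C = 65251.88
C = 65251.88 / 0.9892 = 65964.29
Insurance premium = 1.08% × 65964.29 = 712.41
Import duty = 65964.29 × 16.7% = 11016.04

CIF value: CAD 65964.29; import duty: CAD 11016.04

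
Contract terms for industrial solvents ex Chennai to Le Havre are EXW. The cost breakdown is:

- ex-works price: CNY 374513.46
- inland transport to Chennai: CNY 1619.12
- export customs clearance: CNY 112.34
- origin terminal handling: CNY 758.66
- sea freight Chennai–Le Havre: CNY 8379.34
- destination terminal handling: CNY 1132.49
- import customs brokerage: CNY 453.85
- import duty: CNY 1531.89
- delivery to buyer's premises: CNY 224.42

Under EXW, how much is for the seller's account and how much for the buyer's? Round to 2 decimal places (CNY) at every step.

Seller: CNY 374513.46; buyer: CNY 14212.11

EXW: the seller makes goods available at their premises; the buyer bears all onward costs.
Seller's account: goods 374513.46 = 374513.46
Buyer's account: inland to port 1619.12 + export clearance 112.34 + origin terminal 758.66 + freight 8379.34 + destination terminal 1132.49 + brokerage 453.85 + duty 1531.89 + delivery 224.42 = 14212.11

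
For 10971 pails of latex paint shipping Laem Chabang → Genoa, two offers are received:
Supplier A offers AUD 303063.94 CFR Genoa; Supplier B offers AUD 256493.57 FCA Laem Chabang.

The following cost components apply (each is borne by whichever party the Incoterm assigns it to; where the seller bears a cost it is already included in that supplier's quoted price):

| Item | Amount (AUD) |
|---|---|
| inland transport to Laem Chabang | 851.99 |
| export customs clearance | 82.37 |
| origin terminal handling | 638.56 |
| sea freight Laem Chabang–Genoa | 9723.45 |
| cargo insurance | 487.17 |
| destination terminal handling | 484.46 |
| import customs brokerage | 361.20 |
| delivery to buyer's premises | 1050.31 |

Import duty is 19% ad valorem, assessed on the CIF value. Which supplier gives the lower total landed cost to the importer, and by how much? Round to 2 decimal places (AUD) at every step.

Supplier B is cheaper by AUD 43087.95

Supplier A (CFR):
CIF value = CFR price + insurance = 303063.94 + 487.17 = 303551.11
Import duty = 303551.11 × 19% = 57674.71
Buyer bears (A): 487.17 + 484.46 + 361.20 + 1050.31 = 2383.14
Landed cost (A) = invoice 303063.94 + 2383.14 + duty 57674.71 = 363121.79
Supplier B (FCA):
CIF value = FCA price + origin terminal + freight + insurance = 256493.57 + 638.56 + 9723.45 + 487.17 = 267342.75
Import duty = 267342.75 × 19% = 50795.12
Buyer bears (B): 638.56 + 9723.45 + 487.17 + 484.46 + 361.20 + 1050.31 = 12745.15
Landed cost (B) = invoice 256493.57 + 12745.15 + duty 50795.12 = 320033.84
Difference = |363121.79 − 320033.84| = 43087.95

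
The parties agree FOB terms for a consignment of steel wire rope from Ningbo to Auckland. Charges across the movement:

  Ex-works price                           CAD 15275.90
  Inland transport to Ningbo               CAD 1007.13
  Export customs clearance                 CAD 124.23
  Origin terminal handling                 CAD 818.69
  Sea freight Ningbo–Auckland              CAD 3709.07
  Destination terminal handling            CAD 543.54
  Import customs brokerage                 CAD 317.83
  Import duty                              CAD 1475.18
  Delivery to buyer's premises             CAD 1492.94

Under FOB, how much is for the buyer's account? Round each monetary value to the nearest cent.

Buyer's account: CAD 7538.56

FOB: the seller bears costs until goods are on board at the origin port; the buyer bears freight, insurance and all costs thereafter.
Seller's account: goods 15275.90 + inland to port 1007.13 + export clearance 124.23 + origin terminal 818.69 = 17225.95
Buyer's account: freight 3709.07 + destination terminal 543.54 + brokerage 317.83 + duty 1475.18 + delivery 1492.94 = 7538.56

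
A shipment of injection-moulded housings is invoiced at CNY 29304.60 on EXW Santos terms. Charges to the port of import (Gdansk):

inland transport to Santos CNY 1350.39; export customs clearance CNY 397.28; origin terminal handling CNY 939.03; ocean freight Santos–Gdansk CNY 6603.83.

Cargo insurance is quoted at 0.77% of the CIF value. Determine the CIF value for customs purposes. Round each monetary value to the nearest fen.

Let C be the CIF value. C = EXW price + pre-shipment costs + freight + 0.77% × C
C − 0.77% × C = 29304.60 + 1350.39 + 397.28 + 939.03 + 6603.83
0.9923 × C = 38595.13
C = 38595.13 / 0.9923 = 38894.62
Insurance premium = 0.77% × 38894.62 = 299.49

CIF value: CNY 38894.62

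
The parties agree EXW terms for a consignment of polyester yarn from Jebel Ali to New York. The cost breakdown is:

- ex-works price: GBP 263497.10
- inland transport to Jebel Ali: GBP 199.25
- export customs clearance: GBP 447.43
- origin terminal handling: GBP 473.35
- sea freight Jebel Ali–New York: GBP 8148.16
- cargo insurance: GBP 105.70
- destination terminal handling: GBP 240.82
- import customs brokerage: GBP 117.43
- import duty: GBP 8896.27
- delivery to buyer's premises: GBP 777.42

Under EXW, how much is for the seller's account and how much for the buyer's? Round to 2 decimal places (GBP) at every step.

Seller: GBP 263497.10; buyer: GBP 19405.83

EXW: the seller makes goods available at their premises; the buyer bears all onward costs.
Seller's account: goods 263497.10 = 263497.10
Buyer's account: inland to port 199.25 + export clearance 447.43 + origin terminal 473.35 + freight 8148.16 + insurance 105.70 + destination terminal 240.82 + brokerage 117.43 + duty 8896.27 + delivery 777.42 = 19405.83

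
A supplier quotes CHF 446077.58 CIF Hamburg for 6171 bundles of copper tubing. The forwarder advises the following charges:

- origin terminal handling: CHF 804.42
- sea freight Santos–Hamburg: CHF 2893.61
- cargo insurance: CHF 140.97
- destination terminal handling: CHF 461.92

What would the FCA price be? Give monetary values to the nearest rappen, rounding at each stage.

Not relevant to the conversion: destination terminal — on the buyer under both terms; not part of either seller's price.
From CIF to FCA, the seller no longer bears: origin terminal, freight, insurance.
FCA price = 446077.58 − 804.42 − 2893.61 − 140.97 = 442238.58

FCA price: CHF 442238.58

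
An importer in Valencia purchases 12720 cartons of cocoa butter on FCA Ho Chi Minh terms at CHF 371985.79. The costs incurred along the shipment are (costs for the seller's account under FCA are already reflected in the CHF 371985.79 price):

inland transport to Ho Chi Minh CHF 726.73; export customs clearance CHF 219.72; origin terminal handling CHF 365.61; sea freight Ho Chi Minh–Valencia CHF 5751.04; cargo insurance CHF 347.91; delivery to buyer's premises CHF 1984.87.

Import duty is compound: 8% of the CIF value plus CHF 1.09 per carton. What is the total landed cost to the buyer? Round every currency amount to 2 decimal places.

Total landed cost: CHF 424576.05

FCA: the seller delivers export-cleared goods to the carrier; the buyer bears costs from that point.
Already in the invoice (seller's account under FCA): inland to port, export clearance — exclude.
CIF value = FCA price + origin terminal + freight + insurance = 371985.79 + 365.61 + 5751.04 + 347.91 = 378450.35
Ad valorem component: 378450.35 × 8% = 30276.03
Specific component: 12720 × 1.09 = 13864.80
Import duty = 30276.03 + 13864.80 = 44140.83
Buyer bears: origin terminal 365.61 + freight 5751.04 + insurance 347.91 + delivery 1984.87 + duty 44140.83 = 52590.26
Landed cost = invoice 371985.79 + 52590.26 = 424576.05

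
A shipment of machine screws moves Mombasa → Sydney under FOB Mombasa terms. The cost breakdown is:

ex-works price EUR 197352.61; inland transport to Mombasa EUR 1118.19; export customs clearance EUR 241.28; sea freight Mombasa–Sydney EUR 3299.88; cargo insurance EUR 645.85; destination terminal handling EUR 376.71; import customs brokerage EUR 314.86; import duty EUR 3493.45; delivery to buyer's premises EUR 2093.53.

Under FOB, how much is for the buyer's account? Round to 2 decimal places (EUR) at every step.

Buyer's account: EUR 10224.28

FOB: the seller bears costs until goods are on board at the origin port; the buyer bears freight, insurance and all costs thereafter.
Seller's account: goods 197352.61 + inland to port 1118.19 + export clearance 241.28 = 198712.08
Buyer's account: freight 3299.88 + insurance 645.85 + destination terminal 376.71 + brokerage 314.86 + duty 3493.45 + delivery 2093.53 = 10224.28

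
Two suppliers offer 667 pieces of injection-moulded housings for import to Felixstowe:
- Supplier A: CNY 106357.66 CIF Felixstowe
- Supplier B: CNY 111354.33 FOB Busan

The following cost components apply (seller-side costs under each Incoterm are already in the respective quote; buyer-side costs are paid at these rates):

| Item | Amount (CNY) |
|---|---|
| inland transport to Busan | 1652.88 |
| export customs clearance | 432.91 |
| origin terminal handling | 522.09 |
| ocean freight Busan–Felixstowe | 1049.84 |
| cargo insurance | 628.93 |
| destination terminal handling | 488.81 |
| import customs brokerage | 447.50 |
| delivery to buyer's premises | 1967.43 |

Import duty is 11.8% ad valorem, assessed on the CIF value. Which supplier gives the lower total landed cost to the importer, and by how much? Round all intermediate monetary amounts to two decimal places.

Supplier A is cheaper by CNY 7463.15

Supplier A (CIF):
The CIF price already equals the CIF value: 106357.66
Import duty = 106357.66 × 11.8% = 12550.20
Buyer bears (A): 488.81 + 447.50 + 1967.43 = 2903.74
Landed cost (A) = invoice 106357.66 + 2903.74 + duty 12550.20 = 121811.60
Supplier B (FOB):
CIF value = FOB price + freight + insurance = 111354.33 + 1049.84 + 628.93 = 113033.10
Import duty = 113033.10 × 11.8% = 13337.91
Buyer bears (B): 1049.84 + 628.93 + 488.81 + 447.50 + 1967.43 = 4582.51
Landed cost (B) = invoice 111354.33 + 4582.51 + duty 13337.91 = 129274.75
Difference = |121811.60 − 129274.75| = 7463.15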